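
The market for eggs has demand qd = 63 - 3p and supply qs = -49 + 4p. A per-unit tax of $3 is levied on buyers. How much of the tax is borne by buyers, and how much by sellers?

Pre-tax equilibrium: p* = 16, q* = 15.
Tax on buyers shifts demand to qd = 63 − 3(p + 3) = 54 - 3p.
54 - 3p = -49 + 4p gives seller price ps = 103/7; buyers pay pb = 103/7 + 3 = 124/7.
New quantity: q = 63 − 3(124/7) = 69/7.
Buyer burden = 124/7 − 16 = 12/7; seller burden = 16 − 103/7 = 9/7.

Buyers bear 12/7, sellers bear 9/7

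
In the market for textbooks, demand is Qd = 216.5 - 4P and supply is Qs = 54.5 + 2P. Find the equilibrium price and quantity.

Set Qd = Qs: 216.5 - 4P = 54.5 + 2P.
162 = 6P, so P* = 27.
Q* = 216.5 − 4(27) = 108.5.

P* = 27, Q* = 108.5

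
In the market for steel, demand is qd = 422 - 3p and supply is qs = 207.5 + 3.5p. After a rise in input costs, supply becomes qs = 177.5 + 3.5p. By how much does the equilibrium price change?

Original equilibrium: p* = 33, q* = 323.
New equilibrium: 422 - 3p = 177.5 + 3.5p, so 244.5 = 6.5p and p' = 489/13; q' = 422 − 3(489/13) = 4019/13.
Change in price: 489/13 − 33 = 60/13.

Δp = 60/13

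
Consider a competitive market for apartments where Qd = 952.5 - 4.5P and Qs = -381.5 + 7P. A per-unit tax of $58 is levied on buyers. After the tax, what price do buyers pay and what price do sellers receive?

Pre-tax equilibrium: P* = 116, Q* = 430.5.
Tax on buyers shifts demand to Qd = 952.5 − 4.5(P + 58) = 691.5 - 4.5P.
691.5 - 4.5P = -381.5 + 7P gives seller price Ps = 2146/23; buyers pay Pb = 2146/23 + 58 = 3480/23.
New quantity: Q = 952.5 − 4.5(3480/23) = 12495/46.

Buyers pay 3480/23, sellers receive 2146/23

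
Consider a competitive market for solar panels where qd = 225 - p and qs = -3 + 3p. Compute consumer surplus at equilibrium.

Consumer surplus = 14112

Equilibrium: 225 - p = -3 + 3p gives p* = 57, q* = 168.
Demand choke price (qd = 0): p = 225.
CS = ½(225 − 57)(168) = 14112.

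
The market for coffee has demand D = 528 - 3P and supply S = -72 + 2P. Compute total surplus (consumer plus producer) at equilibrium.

Equilibrium: 528 - 3P = -72 + 2P gives P* = 120, Q* = 168.
Demand choke price: P = 176; supply starts at P = 36.
CS = ½(176 − 120)(168) = 4704; PS = ½(120 − 36)(168) = 7056.

Total surplus = 11760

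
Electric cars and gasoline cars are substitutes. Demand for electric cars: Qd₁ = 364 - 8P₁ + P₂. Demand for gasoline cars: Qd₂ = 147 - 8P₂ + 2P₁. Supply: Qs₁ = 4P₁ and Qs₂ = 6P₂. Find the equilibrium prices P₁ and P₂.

P₁ = 5243/166, P₂ = 1246/83

Market 1: 364 - 8P₁ + P₂ = 4P₁ → 12P₁ - P₂ = 364.
Market 2: 14P₂ - 2P₁ = 147.
Eliminating P₂: 14×(1) + 1×(2) gives 166P₁ = 5243, so P₁ = 5243/166.
Back-substitute into (2): P₂ = (147 + 2×5243/166) / 14 = 1246/83.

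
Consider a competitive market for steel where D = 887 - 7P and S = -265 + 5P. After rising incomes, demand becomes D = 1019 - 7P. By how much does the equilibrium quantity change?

ΔQ = 55

Original equilibrium: P* = 96, Q* = 215.
New equilibrium: 1019 - 7P = -265 + 5P, so 1284 = 12P and P' = 107; Q' = 1019 − 7(107) = 270.
Change in quantity: 270 − 215 = 55.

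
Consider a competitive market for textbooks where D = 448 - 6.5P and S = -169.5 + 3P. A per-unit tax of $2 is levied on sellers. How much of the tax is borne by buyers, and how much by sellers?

Pre-tax equilibrium: P* = 65, Q* = 25.5.
Tax on sellers shifts supply to S = -169.5 + 3(P − 2) = -175.5 + 3P.
448 - 6.5P = -175.5 + 3P gives buyer price Pb = 1247/19; sellers receive Ps = 1247/19 − 2 = 1209/19.
New quantity: Q = 448 − 6.5(1247/19) = 813/38.
Buyer burden = 1247/19 − 65 = 12/19; seller burden = 65 − 1209/19 = 26/19.

Buyers bear 12/19, sellers bear 26/19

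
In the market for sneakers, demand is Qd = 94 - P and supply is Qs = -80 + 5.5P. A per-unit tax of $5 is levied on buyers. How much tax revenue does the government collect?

Pre-tax equilibrium: P* = 348/13, Q* = 874/13.
Tax on buyers shifts demand to Qd = 94 − 1(P + 5) = 89 - P.
89 - P = -80 + 5.5P gives seller price Ps = 26; buyers pay Pb = 26 + 5 = 31.
New quantity: Q = 94 − 1(31) = 63.
Revenue = 5 × 63 = 315.

Tax revenue = 315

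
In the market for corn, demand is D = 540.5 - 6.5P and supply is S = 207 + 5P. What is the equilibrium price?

Set D = S: 540.5 - 6.5P = 207 + 5P.
333.5 = 11.5P, so P* = 29.
Q* = 540.5 − 6.5(29) = 352.

P* = 29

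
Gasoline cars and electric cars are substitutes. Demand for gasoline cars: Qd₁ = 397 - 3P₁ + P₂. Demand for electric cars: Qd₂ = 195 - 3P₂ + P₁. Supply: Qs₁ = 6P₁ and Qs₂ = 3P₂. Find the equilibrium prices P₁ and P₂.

P₁ = 2577/53, P₂ = 2152/53

Market 1: 397 - 3P₁ + P₂ = 6P₁ → 9P₁ - P₂ = 397.
Market 2: 6P₂ - P₁ = 195.
Eliminating P₂: 6×(1) + 1×(2) gives 53P₁ = 2577, so P₁ = 2577/53.
Back-substitute into (2): P₂ = (195 + 1×2577/53) / 6 = 2152/53.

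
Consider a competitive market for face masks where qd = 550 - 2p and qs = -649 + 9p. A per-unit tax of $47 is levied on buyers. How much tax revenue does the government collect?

Pre-tax equilibrium: p* = 109, q* = 332.
Tax on buyers shifts demand to qd = 550 − 2(p + 47) = 456 - 2p.
456 - 2p = -649 + 9p gives seller price ps = 1105/11; buyers pay pb = 1105/11 + 47 = 1622/11.
New quantity: q = 550 − 2(1622/11) = 2806/11.
Revenue = 47 × 2806/11 = 131882/11.

Tax revenue = 131882/11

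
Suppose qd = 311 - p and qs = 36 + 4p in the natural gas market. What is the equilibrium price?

p* = 55

Set qd = qs: 311 - p = 36 + 4p.
275 = 5p, so p* = 55.
q* = 311 − 1(55) = 256.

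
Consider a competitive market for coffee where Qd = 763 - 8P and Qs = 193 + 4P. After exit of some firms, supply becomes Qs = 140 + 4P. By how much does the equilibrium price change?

ΔP = 53/12

Original equilibrium: P* = 47.5, Q* = 383.
New equilibrium: 763 - 8P = 140 + 4P, so 623 = 12P and P' = 623/12; Q' = 763 − 8(623/12) = 1043/3.
Change in price: 623/12 − 47.5 = 53/12.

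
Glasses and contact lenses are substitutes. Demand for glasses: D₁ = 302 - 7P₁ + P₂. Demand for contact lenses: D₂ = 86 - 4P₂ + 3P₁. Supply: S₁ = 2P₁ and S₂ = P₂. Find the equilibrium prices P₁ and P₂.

P₁ = 38, P₂ = 40

Market 1: 302 - 7P₁ + P₂ = 2P₁ → 9P₁ - P₂ = 302.
Market 2: 5P₂ - 3P₁ = 86.
Eliminating P₂: 5×(1) + 1×(2) gives 42P₁ = 1596, so P₁ = 38.
Back-substitute into (2): P₂ = (86 + 3×38) / 5 = 40.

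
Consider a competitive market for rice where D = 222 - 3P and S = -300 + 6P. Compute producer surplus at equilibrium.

Producer surplus = 192

Equilibrium: 222 - 3P = -300 + 6P gives P* = 58, Q* = 48.
Supply starts at P = 50 (where S = 0).
PS = ½(58 − 50)(48) = 192.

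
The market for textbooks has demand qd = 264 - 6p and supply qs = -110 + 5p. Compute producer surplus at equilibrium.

Producer surplus = 360

Equilibrium: 264 - 6p = -110 + 5p gives p* = 34, q* = 60.
Supply starts at p = 22 (where qs = 0).
PS = ½(34 − 22)(60) = 360.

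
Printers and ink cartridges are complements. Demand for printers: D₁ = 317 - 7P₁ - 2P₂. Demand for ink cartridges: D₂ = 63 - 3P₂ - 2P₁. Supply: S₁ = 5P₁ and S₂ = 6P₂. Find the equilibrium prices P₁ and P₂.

P₁ = 2727/104, P₂ = 61/52

Market 1: 317 - 7P₁ - 2P₂ = 5P₁ → 12P₁ + 2P₂ = 317.
Market 2: 9P₂ + 2P₁ = 63.
Eliminating P₂: 9×(1) − 2×(2) gives 104P₁ = 2727, so P₁ = 2727/104.
Back-substitute into (2): P₂ = (63 − 2×2727/104) / 9 = 61/52.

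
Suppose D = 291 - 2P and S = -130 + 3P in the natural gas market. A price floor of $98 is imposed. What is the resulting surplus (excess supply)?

Surplus = 69

Equilibrium price would be P* = 84.2, so the floor at 98 binds.
At P = 98: D = 95, S = 164.
Surplus = 164 − 95 = 69.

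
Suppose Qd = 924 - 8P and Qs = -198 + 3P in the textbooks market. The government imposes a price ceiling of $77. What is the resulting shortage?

Shortage = 275

Equilibrium price would be P* = 102, so the ceiling at 77 binds.
At P = 77: Qd = 924 − 8(77) = 308, Qs = -198 + 3(77) = 33.
Shortage = 308 − 33 = 275.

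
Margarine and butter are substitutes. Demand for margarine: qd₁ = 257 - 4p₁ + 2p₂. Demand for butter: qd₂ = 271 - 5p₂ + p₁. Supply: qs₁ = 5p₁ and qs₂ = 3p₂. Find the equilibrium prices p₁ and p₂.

p₁ = 1299/35, p₂ = 1348/35

Market 1: 257 - 4p₁ + 2p₂ = 5p₁ → 9p₁ - 2p₂ = 257.
Market 2: 8p₂ - p₁ = 271.
Eliminating p₂: 8×(1) + 2×(2) gives 70p₁ = 2598, so p₁ = 1299/35.
Back-substitute into (2): p₂ = (271 + 1×1299/35) / 8 = 1348/35.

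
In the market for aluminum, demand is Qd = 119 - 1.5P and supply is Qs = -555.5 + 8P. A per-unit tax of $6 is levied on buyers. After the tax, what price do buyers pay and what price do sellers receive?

Buyers pay 1445/19, sellers receive 1331/19

Pre-tax equilibrium: P* = 71, Q* = 12.5.
Tax on buyers shifts demand to Qd = 119 − 1.5(P + 6) = 110 - 1.5P.
110 - 1.5P = -555.5 + 8P gives seller price Ps = 1331/19; buyers pay Pb = 1331/19 + 6 = 1445/19.
New quantity: Q = 119 − 1.5(1445/19) = 187/38.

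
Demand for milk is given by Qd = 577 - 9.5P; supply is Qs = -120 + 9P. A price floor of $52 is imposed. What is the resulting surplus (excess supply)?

Equilibrium price would be P* = 1394/37, so the floor at 52 binds.
At P = 52: Qd = 83, Qs = 348.
Surplus = 348 − 83 = 265.

Surplus = 265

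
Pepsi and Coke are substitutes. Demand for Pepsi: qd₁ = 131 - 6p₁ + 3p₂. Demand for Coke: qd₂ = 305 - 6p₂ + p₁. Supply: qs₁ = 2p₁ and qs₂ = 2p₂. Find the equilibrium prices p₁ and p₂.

Market 1: 131 - 6p₁ + 3p₂ = 2p₁ → 8p₁ - 3p₂ = 131.
Market 2: 8p₂ - p₁ = 305.
Eliminating p₂: 8×(1) + 3×(2) gives 61p₁ = 1963, so p₁ = 1963/61.
Back-substitute into (2): p₂ = (305 + 1×1963/61) / 8 = 2571/61.

p₁ = 1963/61, p₂ = 2571/61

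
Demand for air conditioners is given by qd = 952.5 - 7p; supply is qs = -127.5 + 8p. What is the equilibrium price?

Set qd = qs: 952.5 - 7p = -127.5 + 8p.
1080 = 15p, so p* = 72.
q* = 952.5 − 7(72) = 448.5.

p* = 72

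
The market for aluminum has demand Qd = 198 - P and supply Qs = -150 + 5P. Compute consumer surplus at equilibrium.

Consumer surplus = 9800

Equilibrium: 198 - P = -150 + 5P gives P* = 58, Q* = 140.
Demand choke price (Qd = 0): P = 198.
CS = ½(198 − 58)(140) = 9800.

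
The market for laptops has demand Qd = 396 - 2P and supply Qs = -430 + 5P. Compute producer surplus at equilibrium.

Equilibrium: 396 - 2P = -430 + 5P gives P* = 118, Q* = 160.
Supply starts at P = 86 (where Qs = 0).
PS = ½(118 − 86)(160) = 2560.

Producer surplus = 2560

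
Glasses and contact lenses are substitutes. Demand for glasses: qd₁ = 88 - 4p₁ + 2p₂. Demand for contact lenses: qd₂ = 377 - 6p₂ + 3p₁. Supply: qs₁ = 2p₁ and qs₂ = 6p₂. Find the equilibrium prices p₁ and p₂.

Market 1: 88 - 4p₁ + 2p₂ = 2p₁ → 6p₁ - 2p₂ = 88.
Market 2: 12p₂ - 3p₁ = 377.
Eliminating p₂: 12×(1) + 2×(2) gives 66p₁ = 1810, so p₁ = 905/33.
Back-substitute into (2): p₂ = (377 + 3×905/33) / 12 = 421/11.

p₁ = 905/33, p₂ = 421/11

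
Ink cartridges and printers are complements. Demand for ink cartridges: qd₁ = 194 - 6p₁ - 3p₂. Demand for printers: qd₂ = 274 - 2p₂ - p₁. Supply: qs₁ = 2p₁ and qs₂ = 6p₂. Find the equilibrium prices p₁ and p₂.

p₁ = 730/61, p₂ = 1998/61

Market 1: 194 - 6p₁ - 3p₂ = 2p₁ → 8p₁ + 3p₂ = 194.
Market 2: 8p₂ + p₁ = 274.
Eliminating p₂: 8×(1) − 3×(2) gives 61p₁ = 730, so p₁ = 730/61.
Back-substitute into (2): p₂ = (274 − 1×730/61) / 8 = 1998/61.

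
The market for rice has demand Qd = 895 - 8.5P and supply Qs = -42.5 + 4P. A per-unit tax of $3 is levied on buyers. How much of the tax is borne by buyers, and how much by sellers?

Pre-tax equilibrium: P* = 75, Q* = 257.5.
Tax on buyers shifts demand to Qd = 895 − 8.5(P + 3) = 869.5 - 8.5P.
869.5 - 8.5P = -42.5 + 4P gives seller price Ps = 72.96; buyers pay Pb = 72.96 + 3 = 75.96.
New quantity: Q = 895 − 8.5(75.96) = 249.34.
Buyer burden = 75.96 − 75 = 0.96; seller burden = 75 − 72.96 = 2.04.

Buyers bear $0.96, sellers bear $2.04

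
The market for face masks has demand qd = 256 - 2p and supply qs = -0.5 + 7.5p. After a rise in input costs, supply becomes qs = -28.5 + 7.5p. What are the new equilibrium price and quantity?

Original equilibrium: p* = 27, q* = 202.
New equilibrium: 256 - 2p = -28.5 + 7.5p, so 284.5 = 9.5p and p' = 569/19; q' = 256 − 2(569/19) = 3726/19.

p' = 569/19, q' = 3726/19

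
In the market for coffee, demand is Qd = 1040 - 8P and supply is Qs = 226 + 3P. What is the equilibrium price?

Set Qd = Qs: 1040 - 8P = 226 + 3P.
814 = 11P, so P* = 74.
Q* = 1040 − 8(74) = 448.

P* = 74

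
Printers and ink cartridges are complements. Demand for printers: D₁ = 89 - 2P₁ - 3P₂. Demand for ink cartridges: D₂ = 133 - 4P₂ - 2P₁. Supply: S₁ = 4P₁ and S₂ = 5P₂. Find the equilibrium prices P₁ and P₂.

Market 1: 89 - 2P₁ - 3P₂ = 4P₁ → 6P₁ + 3P₂ = 89.
Market 2: 9P₂ + 2P₁ = 133.
Eliminating P₂: 9×(1) − 3×(2) gives 48P₁ = 402, so P₁ = 8.375.
Back-substitute into (2): P₂ = (133 − 2×8.375) / 9 = 155/12.

P₁ = 8.375, P₂ = 155/12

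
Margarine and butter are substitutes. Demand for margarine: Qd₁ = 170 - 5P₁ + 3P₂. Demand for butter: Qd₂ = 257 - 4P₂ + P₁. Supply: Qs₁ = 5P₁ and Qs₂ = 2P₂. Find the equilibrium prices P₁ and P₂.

Market 1: 170 - 5P₁ + 3P₂ = 5P₁ → 10P₁ - 3P₂ = 170.
Market 2: 6P₂ - P₁ = 257.
Eliminating P₂: 6×(1) + 3×(2) gives 57P₁ = 1791, so P₁ = 597/19.
Back-substitute into (2): P₂ = (257 + 1×597/19) / 6 = 2740/57.

P₁ = 597/19, P₂ = 2740/57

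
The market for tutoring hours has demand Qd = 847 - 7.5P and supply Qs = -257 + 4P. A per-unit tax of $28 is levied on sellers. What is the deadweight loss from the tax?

Pre-tax equilibrium: P* = 96, Q* = 127.
Tax on sellers shifts supply to Qs = -257 + 4(P − 28) = -369 + 4P.
847 - 7.5P = -369 + 4P gives buyer price Pb = 2432/23; sellers receive Ps = 2432/23 − 28 = 1788/23.
New quantity: Q = 847 − 7.5(2432/23) = 1241/23.
DWL = ½ × 28 × (127 − 1241/23) = 23520/23.

Deadweight loss = 23520/23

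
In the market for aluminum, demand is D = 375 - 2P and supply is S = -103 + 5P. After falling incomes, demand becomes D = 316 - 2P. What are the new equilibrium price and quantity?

P' = 419/7, Q' = 1374/7

Original equilibrium: P* = 478/7, Q* = 1669/7.
New equilibrium: 316 - 2P = -103 + 5P, so 419 = 7P and P' = 419/7; Q' = 316 − 2(419/7) = 1374/7.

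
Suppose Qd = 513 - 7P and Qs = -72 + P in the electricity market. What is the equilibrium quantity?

Q* = 1.125

Set Qd = Qs: 513 - 7P = -72 + P.
585 = 8P, so P* = 73.125.
Q* = 513 − 7(73.125) = 1.125.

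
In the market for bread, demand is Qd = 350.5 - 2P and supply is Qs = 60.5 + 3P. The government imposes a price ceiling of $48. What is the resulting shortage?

Equilibrium price would be P* = 58, so the ceiling at 48 binds.
At P = 48: Qd = 350.5 − 2(48) = 254.5, Qs = 60.5 + 3(48) = 204.5.
Shortage = 254.5 − 204.5 = 50.

Shortage = 50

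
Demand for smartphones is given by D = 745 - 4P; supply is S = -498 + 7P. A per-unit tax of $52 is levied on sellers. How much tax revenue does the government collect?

Tax revenue = 91884/11

Pre-tax equilibrium: P* = 113, Q* = 293.
Tax on sellers shifts supply to S = -498 + 7(P − 52) = -862 + 7P.
745 - 4P = -862 + 7P gives buyer price Pb = 1607/11; sellers receive Ps = 1607/11 − 52 = 1035/11.
New quantity: Q = 745 − 4(1607/11) = 1767/11.
Revenue = 52 × 1767/11 = 91884/11.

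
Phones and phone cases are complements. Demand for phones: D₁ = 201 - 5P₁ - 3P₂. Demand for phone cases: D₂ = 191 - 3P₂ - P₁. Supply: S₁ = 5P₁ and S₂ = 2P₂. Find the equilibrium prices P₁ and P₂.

Market 1: 201 - 5P₁ - 3P₂ = 5P₁ → 10P₁ + 3P₂ = 201.
Market 2: 5P₂ + P₁ = 191.
Eliminating P₂: 5×(1) − 3×(2) gives 47P₁ = 432, so P₁ = 432/47.
Back-substitute into (2): P₂ = (191 − 1×432/47) / 5 = 1709/47.

P₁ = 432/47, P₂ = 1709/47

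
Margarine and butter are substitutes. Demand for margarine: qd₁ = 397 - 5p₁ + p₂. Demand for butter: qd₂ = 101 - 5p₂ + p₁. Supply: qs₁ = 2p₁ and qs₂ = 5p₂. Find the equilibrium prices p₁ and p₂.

p₁ = 59, p₂ = 16

Market 1: 397 - 5p₁ + p₂ = 2p₁ → 7p₁ - p₂ = 397.
Market 2: 10p₂ - p₁ = 101.
Eliminating p₂: 10×(1) + 1×(2) gives 69p₁ = 4071, so p₁ = 59.
Back-substitute into (2): p₂ = (101 + 1×59) / 10 = 16.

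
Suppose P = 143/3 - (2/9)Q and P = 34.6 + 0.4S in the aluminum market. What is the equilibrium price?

Set the two price expressions equal: 143/3 - (2/9)Q = 34.6 + 0.4Q.
196/15 = (28/45)Q, so Q* = 21.
P* = 143/3 − (2/9)(21) = 43.

P* = 43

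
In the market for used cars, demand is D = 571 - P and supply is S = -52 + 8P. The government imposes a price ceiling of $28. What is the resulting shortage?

Shortage = 371

Equilibrium price would be P* = 623/9, so the ceiling at 28 binds.
At P = 28: D = 571 − 1(28) = 543, S = -52 + 8(28) = 172.
Shortage = 543 − 172 = 371.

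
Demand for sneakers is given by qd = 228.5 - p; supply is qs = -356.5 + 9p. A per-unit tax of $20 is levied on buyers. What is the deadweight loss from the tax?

Pre-tax equilibrium: p* = 58.5, q* = 170.
Tax on buyers shifts demand to qd = 228.5 − 1(p + 20) = 208.5 - p.
208.5 - p = -356.5 + 9p gives seller price ps = 56.5; buyers pay pb = 56.5 + 20 = 76.5.
New quantity: q = 228.5 − 1(76.5) = 152.
DWL = ½ × 20 × (170 − 152) = 180.

Deadweight loss = 180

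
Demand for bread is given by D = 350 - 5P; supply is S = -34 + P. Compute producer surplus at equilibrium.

Producer surplus = 450

Equilibrium: 350 - 5P = -34 + P gives P* = 64, Q* = 30.
Supply starts at P = 34 (where S = 0).
PS = ½(64 − 34)(30) = 450.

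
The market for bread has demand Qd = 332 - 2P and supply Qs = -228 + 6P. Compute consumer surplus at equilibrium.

Equilibrium: 332 - 2P = -228 + 6P gives P* = 70, Q* = 192.
Demand choke price (Qd = 0): P = 166.
CS = ½(166 − 70)(192) = 9216.

Consumer surplus = 9216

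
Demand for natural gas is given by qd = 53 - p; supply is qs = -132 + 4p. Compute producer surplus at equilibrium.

Producer surplus = 32

Equilibrium: 53 - p = -132 + 4p gives p* = 37, q* = 16.
Supply starts at p = 33 (where qs = 0).
PS = ½(37 − 33)(16) = 32.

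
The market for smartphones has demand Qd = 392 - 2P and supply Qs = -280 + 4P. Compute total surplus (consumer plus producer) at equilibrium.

Equilibrium: 392 - 2P = -280 + 4P gives P* = 112, Q* = 168.
Demand choke price: P = 196; supply starts at P = 70.
CS = ½(196 − 112)(168) = 7056; PS = ½(112 − 70)(168) = 3528.

Total surplus = 10584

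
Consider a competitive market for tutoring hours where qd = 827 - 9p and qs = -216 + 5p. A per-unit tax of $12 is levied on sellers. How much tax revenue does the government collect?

Pre-tax equilibrium: p* = 74.5, q* = 156.5.
Tax on sellers shifts supply to qs = -216 + 5(p − 12) = -276 + 5p.
827 - 9p = -276 + 5p gives buyer price pb = 1103/14; sellers receive ps = 1103/14 − 12 = 935/14.
New quantity: q = 827 − 9(1103/14) = 1651/14.
Revenue = 12 × 1651/14 = 9906/7.

Tax revenue = 9906/7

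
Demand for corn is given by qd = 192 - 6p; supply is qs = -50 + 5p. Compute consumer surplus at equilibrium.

Equilibrium: 192 - 6p = -50 + 5p gives p* = 22, q* = 60.
Demand choke price (qd = 0): p = 32.
CS = ½(32 − 22)(60) = 300.

Consumer surplus = 300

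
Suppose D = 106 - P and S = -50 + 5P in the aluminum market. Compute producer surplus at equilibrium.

Producer surplus = 640

Equilibrium: 106 - P = -50 + 5P gives P* = 26, Q* = 80.
Supply starts at P = 10 (where S = 0).
PS = ½(26 − 10)(80) = 640.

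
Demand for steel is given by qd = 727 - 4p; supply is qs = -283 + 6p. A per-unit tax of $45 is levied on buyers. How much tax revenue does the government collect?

Tax revenue = 9675

Pre-tax equilibrium: p* = 101, q* = 323.
Tax on buyers shifts demand to qd = 727 − 4(p + 45) = 547 - 4p.
547 - 4p = -283 + 6p gives seller price ps = 83; buyers pay pb = 83 + 45 = 128.
New quantity: q = 727 − 4(128) = 215.
Revenue = 45 × 215 = 9675.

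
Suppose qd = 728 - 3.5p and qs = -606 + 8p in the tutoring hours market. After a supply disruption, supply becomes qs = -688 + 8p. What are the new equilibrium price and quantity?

p' = 2832/23, q' = 6832/23

Original equilibrium: p* = 116, q* = 322.
New equilibrium: 728 - 3.5p = -688 + 8p, so 1416 = 11.5p and p' = 2832/23; q' = 728 − 3.5(2832/23) = 6832/23.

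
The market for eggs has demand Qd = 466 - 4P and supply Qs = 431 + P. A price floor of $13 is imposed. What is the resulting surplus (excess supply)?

Equilibrium price would be P* = 7, so the floor at 13 binds.
At P = 13: Qd = 414, Qs = 444.
Surplus = 444 − 414 = 30.

Surplus = 30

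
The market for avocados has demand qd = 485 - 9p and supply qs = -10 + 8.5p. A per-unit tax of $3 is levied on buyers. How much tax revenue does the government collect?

Tax revenue = 22818/35

Pre-tax equilibrium: p* = 198/7, q* = 1613/7.
Tax on buyers shifts demand to qd = 485 − 9(p + 3) = 458 - 9p.
458 - 9p = -10 + 8.5p gives seller price ps = 936/35; buyers pay pb = 936/35 + 3 = 1041/35.
New quantity: q = 485 − 9(1041/35) = 7606/35.
Revenue = 3 × 7606/35 = 22818/35.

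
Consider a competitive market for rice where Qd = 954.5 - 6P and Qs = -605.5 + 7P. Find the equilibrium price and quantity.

Set Qd = Qs: 954.5 - 6P = -605.5 + 7P.
1560 = 13P, so P* = 120.
Q* = 954.5 − 6(120) = 234.5.

P* = 120, Q* = 234.5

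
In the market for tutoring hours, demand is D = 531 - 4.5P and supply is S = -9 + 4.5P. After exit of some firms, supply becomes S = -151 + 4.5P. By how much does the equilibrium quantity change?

Original equilibrium: P* = 60, Q* = 261.
New equilibrium: 531 - 4.5P = -151 + 4.5P, so 682 = 9P and P' = 682/9; Q' = 531 − 4.5(682/9) = 190.
Change in quantity: 190 − 261 = -71.

ΔQ = -71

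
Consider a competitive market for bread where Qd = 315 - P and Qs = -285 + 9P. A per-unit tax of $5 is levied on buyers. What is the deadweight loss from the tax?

Pre-tax equilibrium: P* = 60, Q* = 255.
Tax on buyers shifts demand to Qd = 315 − 1(P + 5) = 310 - P.
310 - P = -285 + 9P gives seller price Ps = 59.5; buyers pay Pb = 59.5 + 5 = 64.5.
New quantity: Q = 315 − 1(64.5) = 250.5.
DWL = ½ × 5 × (255 − 250.5) = 11.25.

Deadweight loss = 11.25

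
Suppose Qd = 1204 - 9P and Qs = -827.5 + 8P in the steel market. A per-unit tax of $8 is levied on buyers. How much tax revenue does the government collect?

Tax revenue = 12868/17

Pre-tax equilibrium: P* = 119.5, Q* = 128.5.
Tax on buyers shifts demand to Qd = 1204 − 9(P + 8) = 1132 - 9P.
1132 - 9P = -827.5 + 8P gives seller price Ps = 3919/34; buyers pay Pb = 3919/34 + 8 = 4191/34.
New quantity: Q = 1204 − 9(4191/34) = 3217/34.
Revenue = 8 × 3217/34 = 12868/17.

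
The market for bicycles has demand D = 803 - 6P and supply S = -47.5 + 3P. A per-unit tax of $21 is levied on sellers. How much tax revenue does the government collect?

Pre-tax equilibrium: P* = 94.5, Q* = 236.
Tax on sellers shifts supply to S = -47.5 + 3(P − 21) = -110.5 + 3P.
803 - 6P = -110.5 + 3P gives buyer price Pb = 101.5; sellers receive Ps = 101.5 − 21 = 80.5.
New quantity: Q = 803 − 6(101.5) = 194.
Revenue = 21 × 194 = 4074.

Tax revenue = 4074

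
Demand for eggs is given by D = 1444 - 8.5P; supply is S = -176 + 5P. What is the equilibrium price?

P* = 120

Set D = S: 1444 - 8.5P = -176 + 5P.
1620 = 13.5P, so P* = 120.
Q* = 1444 − 8.5(120) = 424.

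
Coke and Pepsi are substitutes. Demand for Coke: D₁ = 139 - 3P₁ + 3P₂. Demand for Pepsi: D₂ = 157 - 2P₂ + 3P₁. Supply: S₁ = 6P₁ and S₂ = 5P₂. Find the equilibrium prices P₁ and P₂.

P₁ = 722/27, P₂ = 305/9

Market 1: 139 - 3P₁ + 3P₂ = 6P₁ → 9P₁ - 3P₂ = 139.
Market 2: 7P₂ - 3P₁ = 157.
Eliminating P₂: 7×(1) + 3×(2) gives 54P₁ = 1444, so P₁ = 722/27.
Back-substitute into (2): P₂ = (157 + 3×722/27) / 7 = 305/9.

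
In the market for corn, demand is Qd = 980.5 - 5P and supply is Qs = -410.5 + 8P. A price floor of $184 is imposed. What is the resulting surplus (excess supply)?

Surplus = 1001

Equilibrium price would be P* = 107, so the floor at 184 binds.
At P = 184: Qd = 60.5, Qs = 1061.5.
Surplus = 1061.5 − 60.5 = 1001.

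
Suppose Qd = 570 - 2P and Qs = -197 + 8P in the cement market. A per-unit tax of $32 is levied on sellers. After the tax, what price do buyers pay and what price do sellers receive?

Pre-tax equilibrium: P* = 76.7, Q* = 416.6.
Tax on sellers shifts supply to Qs = -197 + 8(P − 32) = -453 + 8P.
570 - 2P = -453 + 8P gives buyer price Pb = 102.3; sellers receive Ps = 102.3 − 32 = 70.3.
New quantity: Q = 570 − 2(102.3) = 365.4.

Buyers pay $102.3, sellers receive $70.3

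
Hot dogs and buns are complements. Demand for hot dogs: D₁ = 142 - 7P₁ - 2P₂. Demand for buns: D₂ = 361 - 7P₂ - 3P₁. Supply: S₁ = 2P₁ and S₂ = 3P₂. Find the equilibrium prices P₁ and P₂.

Market 1: 142 - 7P₁ - 2P₂ = 2P₁ → 9P₁ + 2P₂ = 142.
Market 2: 10P₂ + 3P₁ = 361.
Eliminating P₂: 10×(1) − 2×(2) gives 84P₁ = 698, so P₁ = 349/42.
Back-substitute into (2): P₂ = (361 − 3×349/42) / 10 = 941/28.

P₁ = 349/42, P₂ = 941/28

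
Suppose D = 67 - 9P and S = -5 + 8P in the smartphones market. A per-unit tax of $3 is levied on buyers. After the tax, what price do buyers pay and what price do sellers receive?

Pre-tax equilibrium: P* = 72/17, Q* = 491/17.
Tax on buyers shifts demand to D = 67 − 9(P + 3) = 40 - 9P.
40 - 9P = -5 + 8P gives seller price Ps = 45/17; buyers pay Pb = 45/17 + 3 = 96/17.
New quantity: Q = 67 − 9(96/17) = 275/17.

Buyers pay 96/17, sellers receive 45/17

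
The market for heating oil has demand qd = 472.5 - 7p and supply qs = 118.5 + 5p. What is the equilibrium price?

Set qd = qs: 472.5 - 7p = 118.5 + 5p.
354 = 12p, so p* = 29.5.
q* = 472.5 − 7(29.5) = 266.

p* = 29.5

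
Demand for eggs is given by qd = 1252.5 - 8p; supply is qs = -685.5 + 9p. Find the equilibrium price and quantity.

Set qd = qs: 1252.5 - 8p = -685.5 + 9p.
1938 = 17p, so p* = 114.
q* = 1252.5 − 8(114) = 340.5.

p* = 114, q* = 340.5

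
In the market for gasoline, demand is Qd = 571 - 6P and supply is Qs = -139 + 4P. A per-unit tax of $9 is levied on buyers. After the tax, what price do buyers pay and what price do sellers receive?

Pre-tax equilibrium: P* = 71, Q* = 145.
Tax on buyers shifts demand to Qd = 571 − 6(P + 9) = 517 - 6P.
517 - 6P = -139 + 4P gives seller price Ps = 65.6; buyers pay Pb = 65.6 + 9 = 74.6.
New quantity: Q = 571 − 6(74.6) = 123.4.

Buyers pay $74.6, sellers receive $65.6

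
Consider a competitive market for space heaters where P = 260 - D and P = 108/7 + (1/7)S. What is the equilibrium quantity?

Q* = 214

Set the two price expressions equal: 260 - Q = 108/7 + (1/7)Q.
1712/7 = (8/7)Q, so Q* = 214.
P* = 260 − (1)(214) = 46.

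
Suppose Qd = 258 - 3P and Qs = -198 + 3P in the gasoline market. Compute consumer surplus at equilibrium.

Equilibrium: 258 - 3P = -198 + 3P gives P* = 76, Q* = 30.
Demand choke price (Qd = 0): P = 86.
CS = ½(86 − 76)(30) = 150.

Consumer surplus = 150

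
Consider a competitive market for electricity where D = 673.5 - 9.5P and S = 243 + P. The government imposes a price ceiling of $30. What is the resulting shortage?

Shortage = 115.5

Equilibrium price would be P* = 41, so the ceiling at 30 binds.
At P = 30: D = 673.5 − 9.5(30) = 388.5, S = 243 + 1(30) = 273.
Shortage = 388.5 − 273 = 115.5.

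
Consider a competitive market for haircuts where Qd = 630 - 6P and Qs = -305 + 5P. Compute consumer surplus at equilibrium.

Equilibrium: 630 - 6P = -305 + 5P gives P* = 85, Q* = 120.
Demand choke price (Qd = 0): P = 105.
CS = ½(105 − 85)(120) = 1200.

Consumer surplus = 1200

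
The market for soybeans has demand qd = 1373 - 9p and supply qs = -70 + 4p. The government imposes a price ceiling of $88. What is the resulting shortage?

Shortage = 299

Equilibrium price would be p* = 111, so the ceiling at 88 binds.
At p = 88: qd = 1373 − 9(88) = 581, qs = -70 + 4(88) = 282.
Shortage = 581 − 282 = 299.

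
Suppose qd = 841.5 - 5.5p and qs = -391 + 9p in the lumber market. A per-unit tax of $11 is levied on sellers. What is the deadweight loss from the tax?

Pre-tax equilibrium: p* = 85, q* = 374.
Tax on sellers shifts supply to qs = -391 + 9(p − 11) = -490 + 9p.
841.5 - 5.5p = -490 + 9p gives buyer price pb = 2663/29; sellers receive ps = 2663/29 − 11 = 2344/29.
New quantity: q = 841.5 − 5.5(2663/29) = 9757/29.
DWL = ½ × 11 × (374 − 9757/29) = 11979/58.

Deadweight loss = 11979/58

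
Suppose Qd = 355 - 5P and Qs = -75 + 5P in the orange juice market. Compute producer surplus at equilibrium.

Equilibrium: 355 - 5P = -75 + 5P gives P* = 43, Q* = 140.
Supply starts at P = 15 (where Qs = 0).
PS = ½(43 − 15)(140) = 1960.

Producer surplus = 1960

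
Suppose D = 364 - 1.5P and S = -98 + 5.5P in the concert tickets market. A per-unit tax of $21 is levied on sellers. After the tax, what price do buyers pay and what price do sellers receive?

Buyers pay $82.5, sellers receive $61.5

Pre-tax equilibrium: P* = 66, Q* = 265.
Tax on sellers shifts supply to S = -98 + 5.5(P − 21) = -213.5 + 5.5P.
364 - 1.5P = -213.5 + 5.5P gives buyer price Pb = 82.5; sellers receive Ps = 82.5 − 21 = 61.5.
New quantity: Q = 364 − 1.5(82.5) = 240.25.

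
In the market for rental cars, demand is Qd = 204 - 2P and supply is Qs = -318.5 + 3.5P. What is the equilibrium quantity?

Set Qd = Qs: 204 - 2P = -318.5 + 3.5P.
522.5 = 5.5P, so P* = 95.
Q* = 204 − 2(95) = 14.

Q* = 14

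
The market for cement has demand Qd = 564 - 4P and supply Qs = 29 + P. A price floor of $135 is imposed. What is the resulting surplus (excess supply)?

Equilibrium price would be P* = 107, so the floor at 135 binds.
At P = 135: Qd = 24, Qs = 164.
Surplus = 164 − 24 = 140.

Surplus = 140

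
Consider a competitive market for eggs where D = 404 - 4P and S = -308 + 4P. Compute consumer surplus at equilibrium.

Consumer surplus = 288

Equilibrium: 404 - 4P = -308 + 4P gives P* = 89, Q* = 48.
Demand choke price (D = 0): P = 101.
CS = ½(101 − 89)(48) = 288.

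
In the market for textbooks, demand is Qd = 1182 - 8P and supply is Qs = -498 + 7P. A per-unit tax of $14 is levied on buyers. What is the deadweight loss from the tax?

Pre-tax equilibrium: P* = 112, Q* = 286.
Tax on buyers shifts demand to Qd = 1182 − 8(P + 14) = 1070 - 8P.
1070 - 8P = -498 + 7P gives seller price Ps = 1568/15; buyers pay Pb = 1568/15 + 14 = 1778/15.
New quantity: Q = 1182 − 8(1778/15) = 3506/15.
DWL = ½ × 14 × (286 − 3506/15) = 5488/15.

Deadweight loss = 5488/15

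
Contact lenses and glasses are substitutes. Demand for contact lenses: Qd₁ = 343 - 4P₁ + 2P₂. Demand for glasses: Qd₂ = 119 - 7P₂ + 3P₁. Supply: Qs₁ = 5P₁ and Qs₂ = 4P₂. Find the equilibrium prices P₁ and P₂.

Market 1: 343 - 4P₁ + 2P₂ = 5P₁ → 9P₁ - 2P₂ = 343.
Market 2: 11P₂ - 3P₁ = 119.
Eliminating P₂: 11×(1) + 2×(2) gives 93P₁ = 4011, so P₁ = 1337/31.
Back-substitute into (2): P₂ = (119 + 3×1337/31) / 11 = 700/31.

P₁ = 1337/31, P₂ = 700/31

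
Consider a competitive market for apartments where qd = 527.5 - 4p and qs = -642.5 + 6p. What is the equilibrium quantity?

q* = 59.5

Set qd = qs: 527.5 - 4p = -642.5 + 6p.
1170 = 10p, so p* = 117.
q* = 527.5 − 4(117) = 59.5.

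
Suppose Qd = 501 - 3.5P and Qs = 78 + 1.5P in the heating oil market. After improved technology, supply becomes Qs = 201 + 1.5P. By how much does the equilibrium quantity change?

ΔQ = 86.1

Original equilibrium: P* = 84.6, Q* = 204.9.
New equilibrium: 501 - 3.5P = 201 + 1.5P, so 300 = 5P and P' = 60; Q' = 501 − 3.5(60) = 291.
Change in quantity: 291 − 204.9 = 86.1.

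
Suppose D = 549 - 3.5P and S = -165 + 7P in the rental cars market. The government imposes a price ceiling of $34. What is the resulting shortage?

Equilibrium price would be P* = 68, so the ceiling at 34 binds.
At P = 34: D = 549 − 3.5(34) = 430, S = -165 + 7(34) = 73.
Shortage = 430 − 73 = 357.

Shortage = 357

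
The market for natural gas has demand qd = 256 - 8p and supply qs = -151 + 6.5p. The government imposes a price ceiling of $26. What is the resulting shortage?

Equilibrium price would be p* = 814/29, so the ceiling at 26 binds.
At p = 26: qd = 256 − 8(26) = 48, qs = -151 + 6.5(26) = 18.
Shortage = 48 − 18 = 30.

Shortage = 30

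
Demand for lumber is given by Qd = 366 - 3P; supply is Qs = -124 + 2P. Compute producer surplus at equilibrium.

Equilibrium: 366 - 3P = -124 + 2P gives P* = 98, Q* = 72.
Supply starts at P = 62 (where Qs = 0).
PS = ½(98 − 62)(72) = 1296.

Producer surplus = 1296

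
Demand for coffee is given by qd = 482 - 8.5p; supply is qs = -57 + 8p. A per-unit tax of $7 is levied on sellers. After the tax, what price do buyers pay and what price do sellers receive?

Pre-tax equilibrium: p* = 98/3, q* = 613/3.
Tax on sellers shifts supply to qs = -57 + 8(p − 7) = -113 + 8p.
482 - 8.5p = -113 + 8p gives buyer price pb = 1190/33; sellers receive ps = 1190/33 − 7 = 959/33.
New quantity: q = 482 − 8.5(1190/33) = 5791/33.

Buyers pay 1190/33, sellers receive 959/33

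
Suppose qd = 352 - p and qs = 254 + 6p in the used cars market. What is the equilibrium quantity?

q* = 338

Set qd = qs: 352 - p = 254 + 6p.
98 = 7p, so p* = 14.
q* = 352 − 1(14) = 338.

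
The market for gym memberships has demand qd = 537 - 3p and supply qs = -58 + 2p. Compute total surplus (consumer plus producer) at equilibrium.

Equilibrium: 537 - 3p = -58 + 2p gives p* = 119, q* = 180.
Demand choke price: p = 179; supply starts at p = 29.
CS = ½(179 − 119)(180) = 5400; PS = ½(119 − 29)(180) = 8100.

Total surplus = 13500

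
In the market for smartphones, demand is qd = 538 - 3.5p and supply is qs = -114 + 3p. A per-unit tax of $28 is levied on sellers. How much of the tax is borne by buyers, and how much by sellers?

Pre-tax equilibrium: p* = 1304/13, q* = 2430/13.
Tax on sellers shifts supply to qs = -114 + 3(p − 28) = -198 + 3p.
538 - 3.5p = -198 + 3p gives buyer price pb = 1472/13; sellers receive ps = 1472/13 − 28 = 1108/13.
New quantity: q = 538 − 3.5(1472/13) = 1842/13.
Buyer burden = 1472/13 − 1304/13 = 168/13; seller burden = 1304/13 − 1108/13 = 196/13.

Buyers bear 168/13, sellers bear 196/13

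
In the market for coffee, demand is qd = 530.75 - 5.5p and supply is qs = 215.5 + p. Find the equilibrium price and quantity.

p* = 48.5, q* = 264

Set qd = qs: 530.75 - 5.5p = 215.5 + p.
315.25 = 6.5p, so p* = 48.5.
q* = 530.75 − 5.5(48.5) = 264.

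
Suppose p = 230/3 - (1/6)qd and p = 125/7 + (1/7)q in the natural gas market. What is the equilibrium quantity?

q* = 190

Set the two price expressions equal: 230/3 - (1/6)q = 125/7 + (1/7)q.
1235/21 = (13/42)q, so q* = 190.
p* = 230/3 − (1/6)(190) = 45.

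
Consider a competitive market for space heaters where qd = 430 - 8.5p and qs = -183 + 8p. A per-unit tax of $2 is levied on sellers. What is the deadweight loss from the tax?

Deadweight loss = 272/33

Pre-tax equilibrium: p* = 1226/33, q* = 3769/33.
Tax on sellers shifts supply to qs = -183 + 8(p − 2) = -199 + 8p.
430 - 8.5p = -199 + 8p gives buyer price pb = 1258/33; sellers receive ps = 1258/33 − 2 = 1192/33.
New quantity: q = 430 − 8.5(1258/33) = 3497/33.
DWL = ½ × 2 × (3769/33 − 3497/33) = 272/33.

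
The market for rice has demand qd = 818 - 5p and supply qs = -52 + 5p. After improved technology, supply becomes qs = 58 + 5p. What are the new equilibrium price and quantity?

p' = 76, q' = 438

Original equilibrium: p* = 87, q* = 383.
New equilibrium: 818 - 5p = 58 + 5p, so 760 = 10p and p' = 76; q' = 818 − 5(76) = 438.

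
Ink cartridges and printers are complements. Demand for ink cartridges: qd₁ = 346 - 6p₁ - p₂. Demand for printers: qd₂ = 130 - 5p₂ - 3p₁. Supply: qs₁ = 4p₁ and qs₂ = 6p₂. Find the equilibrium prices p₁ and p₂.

Market 1: 346 - 6p₁ - p₂ = 4p₁ → 10p₁ + p₂ = 346.
Market 2: 11p₂ + 3p₁ = 130.
Eliminating p₂: 11×(1) − 1×(2) gives 107p₁ = 3676, so p₁ = 3676/107.
Back-substitute into (2): p₂ = (130 − 3×3676/107) / 11 = 262/107.

p₁ = 3676/107, p₂ = 262/107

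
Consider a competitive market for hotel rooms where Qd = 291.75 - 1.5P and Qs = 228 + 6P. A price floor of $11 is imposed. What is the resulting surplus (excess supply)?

Equilibrium price would be P* = 8.5, so the floor at 11 binds.
At P = 11: Qd = 275.25, Qs = 294.
Surplus = 294 − 275.25 = 18.75.

Surplus = 18.75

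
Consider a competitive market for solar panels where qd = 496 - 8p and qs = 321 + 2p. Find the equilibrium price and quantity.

Set qd = qs: 496 - 8p = 321 + 2p.
175 = 10p, so p* = 17.5.
q* = 496 − 8(17.5) = 356.

p* = 17.5, q* = 356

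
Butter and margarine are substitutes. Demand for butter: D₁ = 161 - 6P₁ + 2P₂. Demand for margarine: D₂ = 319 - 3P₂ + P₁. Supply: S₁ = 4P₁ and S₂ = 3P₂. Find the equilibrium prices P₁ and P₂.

P₁ = 802/29, P₂ = 3351/58

Market 1: 161 - 6P₁ + 2P₂ = 4P₁ → 10P₁ - 2P₂ = 161.
Market 2: 6P₂ - P₁ = 319.
Eliminating P₂: 6×(1) + 2×(2) gives 58P₁ = 1604, so P₁ = 802/29.
Back-substitute into (2): P₂ = (319 + 1×802/29) / 6 = 3351/58.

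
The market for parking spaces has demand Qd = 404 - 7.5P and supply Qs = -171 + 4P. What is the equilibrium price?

Set Qd = Qs: 404 - 7.5P = -171 + 4P.
575 = 11.5P, so P* = 50.
Q* = 404 − 7.5(50) = 29.

P* = 50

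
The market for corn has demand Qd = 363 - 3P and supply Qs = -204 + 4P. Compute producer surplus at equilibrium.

Equilibrium: 363 - 3P = -204 + 4P gives P* = 81, Q* = 120.
Supply starts at P = 51 (where Qs = 0).
PS = ½(81 − 51)(120) = 1800.

Producer surplus = 1800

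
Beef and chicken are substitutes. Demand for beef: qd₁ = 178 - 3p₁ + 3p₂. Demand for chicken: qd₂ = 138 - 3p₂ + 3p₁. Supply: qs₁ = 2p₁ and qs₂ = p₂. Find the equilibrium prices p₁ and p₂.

Market 1: 178 - 3p₁ + 3p₂ = 2p₁ → 5p₁ - 3p₂ = 178.
Market 2: 4p₂ - 3p₁ = 138.
Eliminating p₂: 4×(1) + 3×(2) gives 11p₁ = 1126, so p₁ = 1126/11.
Back-substitute into (2): p₂ = (138 + 3×1126/11) / 4 = 1224/11.

p₁ = 1126/11, p₂ = 1224/11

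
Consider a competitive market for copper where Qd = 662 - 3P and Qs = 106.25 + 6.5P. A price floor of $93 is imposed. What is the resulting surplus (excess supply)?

Equilibrium price would be P* = 58.5, so the floor at 93 binds.
At P = 93: Qd = 383, Qs = 710.75.
Surplus = 710.75 − 383 = 327.75.

Surplus = 327.75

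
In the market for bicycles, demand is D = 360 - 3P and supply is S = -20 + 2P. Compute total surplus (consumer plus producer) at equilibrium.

Total surplus = 7260

Equilibrium: 360 - 3P = -20 + 2P gives P* = 76, Q* = 132.
Demand choke price: P = 120; supply starts at P = 10.
CS = ½(120 − 76)(132) = 2904; PS = ½(76 − 10)(132) = 4356.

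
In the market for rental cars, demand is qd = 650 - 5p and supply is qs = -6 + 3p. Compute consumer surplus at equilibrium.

Consumer surplus = 5760

Equilibrium: 650 - 5p = -6 + 3p gives p* = 82, q* = 240.
Demand choke price (qd = 0): p = 130.
CS = ½(130 − 82)(240) = 5760.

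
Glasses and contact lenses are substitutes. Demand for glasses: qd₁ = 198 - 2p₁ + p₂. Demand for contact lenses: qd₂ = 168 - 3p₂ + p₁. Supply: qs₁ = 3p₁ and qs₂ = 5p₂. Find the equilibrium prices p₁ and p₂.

Market 1: 198 - 2p₁ + p₂ = 3p₁ → 5p₁ - p₂ = 198.
Market 2: 8p₂ - p₁ = 168.
Eliminating p₂: 8×(1) + 1×(2) gives 39p₁ = 1752, so p₁ = 584/13.
Back-substitute into (2): p₂ = (168 + 1×584/13) / 8 = 346/13.

p₁ = 584/13, p₂ = 346/13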